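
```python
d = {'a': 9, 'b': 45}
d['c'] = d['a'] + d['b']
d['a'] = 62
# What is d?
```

After line 1: d = {'a': 9, 'b': 45}
After line 2 (d['c'] = 9 + 45): d = {'a': 9, 'b': 45, 'c': 54}
After line 3: d = {'a': 62, 'b': 45, 'c': 54}

{'a': 62, 'b': 45, 'c': 54}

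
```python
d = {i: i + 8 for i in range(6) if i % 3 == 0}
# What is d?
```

{0: 8, 3: 11}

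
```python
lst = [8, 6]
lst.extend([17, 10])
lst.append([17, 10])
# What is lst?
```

After line 1: lst = [8, 6]
After line 2 (extend unpacks [17, 10]): lst = [8, 6, 17, 10]
After line 3 (append adds [17, 10] as single element): lst = [8, 6, 17, 10, [17, 10]]

[8, 6, 17, 10, [17, 10]]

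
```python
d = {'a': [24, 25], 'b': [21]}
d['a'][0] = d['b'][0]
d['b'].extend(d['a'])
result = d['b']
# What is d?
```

After line 1: d = {'a': [24, 25], 'b': [21]}
After line 2 (a[0] = b[0] = 21): d = {'a': [21, 25], 'b': [21]}
After line 3 (b.extend(a) appends [21, 25]): d = {'a': [21, 25], 'b': [21, 21, 25]}
After line 4: result = d['b'] = [21, 21, 25]

{'a': [21, 25], 'b': [21, 21, 25]}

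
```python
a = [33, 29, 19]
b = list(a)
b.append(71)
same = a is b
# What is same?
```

After line 1: a = [33, 29, 19]
After line 2 (b = list(a) is a shallow copy, new object): a = [33, 29, 19], b = [33, 29, 19]
After line 3 (append only mutates b): a = [33, 29, 19], b = [33, 29, 19, 71]
After line 4 (same = a is b; different objects -> False): same = False

False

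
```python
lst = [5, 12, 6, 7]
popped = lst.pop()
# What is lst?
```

[5, 12, 6]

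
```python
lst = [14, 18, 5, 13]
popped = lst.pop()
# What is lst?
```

[14, 18, 5]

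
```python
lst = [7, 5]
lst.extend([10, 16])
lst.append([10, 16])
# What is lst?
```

After line 1: lst = [7, 5]
After line 2 (extend unpacks [10, 16]): lst = [7, 5, 10, 16]
After line 3 (append adds [10, 16] as single element): lst = [7, 5, 10, 16, [10, 16]]

[7, 5, 10, 16, [10, 16]]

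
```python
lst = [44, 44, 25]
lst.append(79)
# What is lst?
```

[44, 44, 25, 79]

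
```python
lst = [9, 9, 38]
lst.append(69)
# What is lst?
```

[9, 9, 38, 69]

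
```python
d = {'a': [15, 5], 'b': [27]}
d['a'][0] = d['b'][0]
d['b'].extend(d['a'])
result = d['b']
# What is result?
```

After line 1: d = {'a': [15, 5], 'b': [27]}
After line 2 (a[0] = b[0] = 27): d = {'a': [27, 5], 'b': [27]}
After line 3 (b.extend(a) appends [27, 5]): d = {'a': [27, 5], 'b': [27, 27, 5]}
After line 4: result = d['b'] = [27, 27, 5]

[27, 27, 5]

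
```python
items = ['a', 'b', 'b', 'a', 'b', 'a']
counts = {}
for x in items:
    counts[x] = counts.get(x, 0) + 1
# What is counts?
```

Initial: counts = {}, items = ['a', 'b', 'b', 'a', 'b', 'a']
See 'a': counts = {'a': 1}
See 'b': counts = {'a': 1, 'b': 1}
See 'b': counts = {'a': 1, 'b': 2}
See 'a': counts = {'a': 2, 'b': 2}
See 'b': counts = {'a': 2, 'b': 3}
See 'a': counts = {'a': 3, 'b': 3}

{'a': 3, 'b': 3}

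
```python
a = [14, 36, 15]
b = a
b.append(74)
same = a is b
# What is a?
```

After line 1: a = [14, 36, 15]
After line 2 (b = a is an alias, same object): a = [14, 36, 15], b = [14, 36, 15]
After line 3 (b.append mutates the shared list): a = [14, 36, 15, 74], b = [14, 36, 15, 74]
After line 4 (same = a is b; same object -> True): same = True

[14, 36, 15, 74]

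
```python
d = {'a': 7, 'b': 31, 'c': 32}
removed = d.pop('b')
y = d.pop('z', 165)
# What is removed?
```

After line 1: d = {'a': 7, 'b': 31, 'c': 32}
After line 2 (pop 'b' returns 31): d = {'a': 7, 'c': 32}, removed = 31
After line 3 (pop 'z' missing, returns default 165): d = {'a': 7, 'c': 32}, y = 165

31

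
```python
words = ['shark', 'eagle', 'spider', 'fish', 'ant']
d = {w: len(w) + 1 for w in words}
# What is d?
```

{'shark': 6, 'eagle': 6, 'spider': 7, 'fish': 5, 'ant': 4}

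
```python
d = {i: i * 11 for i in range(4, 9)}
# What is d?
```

{4: 44, 5: 55, 6: 66, 7: 77, 8: 88}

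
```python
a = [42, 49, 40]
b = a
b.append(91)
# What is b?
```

After line 1: a = [42, 49, 40]
After line 2 (b = a is an alias, same object): a = [42, 49, 40], b = [42, 49, 40]
After line 3 (b.append mutates the shared list): a = [42, 49, 40, 91], b = [42, 49, 40, 91]

[42, 49, 40, 91]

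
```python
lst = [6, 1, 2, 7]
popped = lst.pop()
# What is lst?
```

[6, 1, 2]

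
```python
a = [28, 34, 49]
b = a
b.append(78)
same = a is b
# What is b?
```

After line 1: a = [28, 34, 49]
After line 2 (b = a is an alias, same object): a = [28, 34, 49], b = [28, 34, 49]
After line 3 (b.append mutates the shared list): a = [28, 34, 49, 78], b = [28, 34, 49, 78]
After line 4 (same = a is b; same object -> True): same = True

[28, 34, 49, 78]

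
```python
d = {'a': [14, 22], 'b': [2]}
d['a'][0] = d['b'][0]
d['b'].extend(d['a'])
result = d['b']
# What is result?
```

After line 1: d = {'a': [14, 22], 'b': [2]}
After line 2 (a[0] = b[0] = 2): d = {'a': [2, 22], 'b': [2]}
After line 3 (b.extend(a) appends [2, 22]): d = {'a': [2, 22], 'b': [2, 2, 22]}
After line 4: result = d['b'] = [2, 2, 22]

[2, 2, 22]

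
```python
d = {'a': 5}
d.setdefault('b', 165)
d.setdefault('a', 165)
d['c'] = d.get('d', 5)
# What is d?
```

After line 1: d = {'a': 5}
After line 2 (setdefault adds 'b'=165): d = {'a': 5, 'b': 165}
After line 3 (setdefault 'a' no-op, already exists): d = {'a': 5, 'b': 165}
After line 4 (get('d', 5) returns default since 'd' not in d): d = {'a': 5, 'b': 165, 'c': 5}

{'a': 5, 'b': 165, 'c': 5}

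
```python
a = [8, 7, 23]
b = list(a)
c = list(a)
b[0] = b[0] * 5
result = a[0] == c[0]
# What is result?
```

After line 1: a = [8, 7, 23]
After line 2 (b = list(a), copy): a = [8, 7, 23], b = [8, 7, 23]
After line 3 (c = list(a) is a copy, new object): c = [8, 7, 23]
After line 4 (b[0] = 8 * 5 = 40; only b mutates (copy)): a = [8, 7, 23], b = [40, 7, 23], c = [8, 7, 23]
After line 5 (a[0] = 8, c[0] = 8; result = True)

True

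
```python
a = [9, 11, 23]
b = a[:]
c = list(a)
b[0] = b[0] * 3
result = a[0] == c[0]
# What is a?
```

After line 1: a = [9, 11, 23]
After line 2 (b = a[:], copy): a = [9, 11, 23], b = [9, 11, 23]
After line 3 (c = list(a) is a copy, new object): c = [9, 11, 23]
After line 4 (b[0] = 9 * 3 = 27; only b mutates (copy)): a = [9, 11, 23], b = [27, 11, 23], c = [9, 11, 23]
After line 5 (a[0] = 9, c[0] = 9; result = True)

[9, 11, 23]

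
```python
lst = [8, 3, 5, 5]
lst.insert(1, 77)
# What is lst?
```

[8, 77, 3, 5, 5]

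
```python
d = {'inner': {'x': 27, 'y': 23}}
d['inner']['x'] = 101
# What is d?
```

After line 1: d = {'inner': {'x': 27, 'y': 23}}
After line 2 (inner x overwritten): d = {'inner': {'x': 101, 'y': 23}}

{'inner': {'x': 101, 'y': 23}}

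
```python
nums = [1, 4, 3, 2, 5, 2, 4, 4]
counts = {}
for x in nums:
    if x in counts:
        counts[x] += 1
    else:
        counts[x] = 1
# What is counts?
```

Initial: counts = {}, nums = [1, 4, 3, 2, 5, 2, 4, 4]
See 1: counts = {1: 1}
See 4: counts = {1: 1, 4: 1}
See 3: counts = {1: 1, 4: 1, 3: 1}
See 2: counts = {1: 1, 4: 1, 3: 1, 2: 1}
See 5: counts = {1: 1, 4: 1, 3: 1, 2: 1, 5: 1}
See 2: counts = {1: 1, 4: 1, 3: 1, 2: 2, 5: 1}
See 4: counts = {1: 1, 4: 2, 3: 1, 2: 2, 5: 1}
See 4: counts = {1: 1, 4: 3, 3: 1, 2: 2, 5: 1}

{1: 1, 4: 3, 3: 1, 2: 2, 5: 1}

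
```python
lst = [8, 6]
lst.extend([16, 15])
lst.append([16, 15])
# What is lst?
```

After line 1: lst = [8, 6]
After line 2 (extend unpacks [16, 15]): lst = [8, 6, 16, 15]
After line 3 (append adds [16, 15] as single element): lst = [8, 6, 16, 15, [16, 15]]

[8, 6, 16, 15, [16, 15]]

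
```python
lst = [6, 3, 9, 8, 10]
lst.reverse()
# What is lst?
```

[10, 8, 9, 3, 6]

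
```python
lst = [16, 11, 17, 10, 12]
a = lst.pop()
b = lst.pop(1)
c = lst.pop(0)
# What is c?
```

After line 1: lst = [16, 11, 17, 10, 12]
After line 2 (pop() -> a = 12): lst = [16, 11, 17, 10]
After line 3 (pop(1) -> b = 11): lst = [16, 17, 10]
After line 4 (pop(0) -> c = 16): lst = [17, 10]

16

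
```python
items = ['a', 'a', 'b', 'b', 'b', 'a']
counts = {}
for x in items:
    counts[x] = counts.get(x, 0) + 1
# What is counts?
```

Initial: counts = {}, items = ['a', 'a', 'b', 'b', 'b', 'a']
See 'a': counts = {'a': 1}
See 'a': counts = {'a': 2}
See 'b': counts = {'a': 2, 'b': 1}
See 'b': counts = {'a': 2, 'b': 2}
See 'b': counts = {'a': 2, 'b': 3}
See 'a': counts = {'a': 3, 'b': 3}

{'a': 3, 'b': 3}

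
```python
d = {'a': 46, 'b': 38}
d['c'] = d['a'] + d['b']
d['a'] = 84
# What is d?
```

After line 1: d = {'a': 46, 'b': 38}
After line 2 (d['c'] = 46 + 38): d = {'a': 46, 'b': 38, 'c': 84}
After line 3: d = {'a': 84, 'b': 38, 'c': 84}

{'a': 84, 'b': 38, 'c': 84}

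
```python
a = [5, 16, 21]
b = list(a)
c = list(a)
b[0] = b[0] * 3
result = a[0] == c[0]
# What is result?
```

After line 1: a = [5, 16, 21]
After line 2 (b = list(a), copy): a = [5, 16, 21], b = [5, 16, 21]
After line 3 (c = list(a) is a copy, new object): c = [5, 16, 21]
After line 4 (b[0] = 5 * 3 = 15; only b mutates (copy)): a = [5, 16, 21], b = [15, 16, 21], c = [5, 16, 21]
After line 5 (a[0] = 5, c[0] = 5; result = True)

True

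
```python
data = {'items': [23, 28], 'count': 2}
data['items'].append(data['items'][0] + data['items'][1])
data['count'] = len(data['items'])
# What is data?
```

After line 1: data = {'items': [23, 28], 'count': 2}
After line 2 (append 23 + 28 = 51): data = {'items': [23, 28, 51], 'count': 2}
After line 3 (count = len(items) = 3): data = {'items': [23, 28, 51], 'count': 3}

{'items': [23, 28, 51], 'count': 3}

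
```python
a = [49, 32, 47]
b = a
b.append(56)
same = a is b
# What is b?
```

After line 1: a = [49, 32, 47]
After line 2 (b = a is an alias, same object): a = [49, 32, 47], b = [49, 32, 47]
After line 3 (b.append mutates the shared list): a = [49, 32, 47, 56], b = [49, 32, 47, 56]
After line 4 (same = a is b; same object -> True): same = True

[49, 32, 47, 56]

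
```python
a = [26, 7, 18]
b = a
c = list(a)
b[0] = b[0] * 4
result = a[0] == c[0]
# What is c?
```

After line 1: a = [26, 7, 18]
After line 2 (b = a, alias): a = [26, 7, 18], b = [26, 7, 18]
After line 3 (c = list(a) is a copy, new object): c = [26, 7, 18]
After line 4 (b[0] = 26 * 4 = 104; mutates shared a/b): a = b = [104, 7, 18], c = [26, 7, 18]
After line 5 (a[0] = 104, c[0] = 26; result = False)

[26, 7, 18]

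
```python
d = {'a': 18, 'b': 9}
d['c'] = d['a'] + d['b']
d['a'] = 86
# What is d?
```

After line 1: d = {'a': 18, 'b': 9}
After line 2 (d['c'] = 18 + 9): d = {'a': 18, 'b': 9, 'c': 27}
After line 3: d = {'a': 86, 'b': 9, 'c': 27}

{'a': 86, 'b': 9, 'c': 27}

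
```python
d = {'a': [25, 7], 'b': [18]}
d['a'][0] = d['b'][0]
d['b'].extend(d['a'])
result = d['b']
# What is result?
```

After line 1: d = {'a': [25, 7], 'b': [18]}
After line 2 (a[0] = b[0] = 18): d = {'a': [18, 7], 'b': [18]}
After line 3 (b.extend(a) appends [18, 7]): d = {'a': [18, 7], 'b': [18, 18, 7]}
After line 4: result = d['b'] = [18, 18, 7]

[18, 18, 7]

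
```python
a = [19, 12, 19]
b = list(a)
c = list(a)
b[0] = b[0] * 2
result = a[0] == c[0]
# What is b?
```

After line 1: a = [19, 12, 19]
After line 2 (b = list(a), copy): a = [19, 12, 19], b = [19, 12, 19]
After line 3 (c = list(a) is a copy, new object): c = [19, 12, 19]
After line 4 (b[0] = 19 * 2 = 38; only b mutates (copy)): a = [19, 12, 19], b = [38, 12, 19], c = [19, 12, 19]
After line 5 (a[0] = 19, c[0] = 19; result = True)

[38, 12, 19]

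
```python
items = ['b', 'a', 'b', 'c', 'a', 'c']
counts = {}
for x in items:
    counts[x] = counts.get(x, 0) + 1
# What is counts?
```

Initial: counts = {}, items = ['b', 'a', 'b', 'c', 'a', 'c']
See 'b': counts = {'b': 1}
See 'a': counts = {'b': 1, 'a': 1}
See 'b': counts = {'b': 2, 'a': 1}
See 'c': counts = {'b': 2, 'a': 1, 'c': 1}
See 'a': counts = {'b': 2, 'a': 2, 'c': 1}
See 'c': counts = {'b': 2, 'a': 2, 'c': 2}

{'b': 2, 'a': 2, 'c': 2}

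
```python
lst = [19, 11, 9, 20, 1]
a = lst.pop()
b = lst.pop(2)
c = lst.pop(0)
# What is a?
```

After line 1: lst = [19, 11, 9, 20, 1]
After line 2 (pop() -> a = 1): lst = [19, 11, 9, 20]
After line 3 (pop(2) -> b = 9): lst = [19, 11, 20]
After line 4 (pop(0) -> c = 19): lst = [11, 20]

1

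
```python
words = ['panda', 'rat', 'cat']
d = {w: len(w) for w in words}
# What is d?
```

{'panda': 5, 'rat': 3, 'cat': 3}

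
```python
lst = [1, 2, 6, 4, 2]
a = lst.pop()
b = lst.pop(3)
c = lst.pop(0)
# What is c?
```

After line 1: lst = [1, 2, 6, 4, 2]
After line 2 (pop() -> a = 2): lst = [1, 2, 6, 4]
After line 3 (pop(3) -> b = 4): lst = [1, 2, 6]
After line 4 (pop(0) -> c = 1): lst = [2, 6]

1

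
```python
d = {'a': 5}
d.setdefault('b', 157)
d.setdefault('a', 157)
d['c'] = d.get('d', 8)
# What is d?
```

After line 1: d = {'a': 5}
After line 2 (setdefault adds 'b'=157): d = {'a': 5, 'b': 157}
After line 3 (setdefault 'a' no-op, already exists): d = {'a': 5, 'b': 157}
After line 4 (get('d', 8) returns default since 'd' not in d): d = {'a': 5, 'b': 157, 'c': 8}

{'a': 5, 'b': 157, 'c': 8}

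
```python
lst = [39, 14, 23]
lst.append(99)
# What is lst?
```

[39, 14, 23, 99]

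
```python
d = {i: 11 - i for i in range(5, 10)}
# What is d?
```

{5: 6, 6: 5, 7: 4, 8: 3, 9: 2}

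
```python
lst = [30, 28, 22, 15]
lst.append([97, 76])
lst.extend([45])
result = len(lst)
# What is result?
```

After line 1: lst = [30, 28, 22, 15]
After line 2 (append adds [97, 76] as single element): lst = [30, 28, 22, 15, [97, 76]]
After line 3 (extend unpacks [45], adds 45): lst = [30, 28, 22, 15, [97, 76], 45]
After line 4: result = len(lst) = 6

6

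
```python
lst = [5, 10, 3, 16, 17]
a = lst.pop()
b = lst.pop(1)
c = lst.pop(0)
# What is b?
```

After line 1: lst = [5, 10, 3, 16, 17]
After line 2 (pop() -> a = 17): lst = [5, 10, 3, 16]
After line 3 (pop(1) -> b = 10): lst = [5, 3, 16]
After line 4 (pop(0) -> c = 5): lst = [3, 16]

10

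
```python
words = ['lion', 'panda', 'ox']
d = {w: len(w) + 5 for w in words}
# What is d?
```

{'lion': 9, 'panda': 10, 'ox': 7}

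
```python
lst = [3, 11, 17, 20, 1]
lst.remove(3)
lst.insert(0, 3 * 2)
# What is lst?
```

After line 1: lst = [3, 11, 17, 20, 1]
After line 2 (remove first 3): lst = [11, 17, 20, 1]
After line 3 (insert 6 at index 0): lst = [6, 11, 17, 20, 1]

[6, 11, 17, 20, 1]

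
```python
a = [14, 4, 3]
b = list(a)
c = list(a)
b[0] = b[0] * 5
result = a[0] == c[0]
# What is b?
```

After line 1: a = [14, 4, 3]
After line 2 (b = list(a), copy): a = [14, 4, 3], b = [14, 4, 3]
After line 3 (c = list(a) is a copy, new object): c = [14, 4, 3]
After line 4 (b[0] = 14 * 5 = 70; only b mutates (copy)): a = [14, 4, 3], b = [70, 4, 3], c = [14, 4, 3]
After line 5 (a[0] = 14, c[0] = 14; result = True)

[70, 4, 3]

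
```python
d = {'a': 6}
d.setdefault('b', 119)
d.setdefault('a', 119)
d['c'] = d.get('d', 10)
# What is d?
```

After line 1: d = {'a': 6}
After line 2 (setdefault adds 'b'=119): d = {'a': 6, 'b': 119}
After line 3 (setdefault 'a' no-op, already exists): d = {'a': 6, 'b': 119}
After line 4 (get('d', 10) returns default since 'd' not in d): d = {'a': 6, 'b': 119, 'c': 10}

{'a': 6, 'b': 119, 'c': 10}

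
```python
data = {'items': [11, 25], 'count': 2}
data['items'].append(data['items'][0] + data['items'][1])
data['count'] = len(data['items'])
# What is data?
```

After line 1: data = {'items': [11, 25], 'count': 2}
After line 2 (append 11 + 25 = 36): data = {'items': [11, 25, 36], 'count': 2}
After line 3 (count = len(items) = 3): data = {'items': [11, 25, 36], 'count': 3}

{'items': [11, 25, 36], 'count': 3}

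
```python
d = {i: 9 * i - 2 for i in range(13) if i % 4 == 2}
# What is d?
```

{2: 16, 6: 52, 10: 88}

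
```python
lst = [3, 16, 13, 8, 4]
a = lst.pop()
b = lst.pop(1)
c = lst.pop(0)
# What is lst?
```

After line 1: lst = [3, 16, 13, 8, 4]
After line 2 (pop() -> a = 4): lst = [3, 16, 13, 8]
After line 3 (pop(1) -> b = 16): lst = [3, 13, 8]
After line 4 (pop(0) -> c = 3): lst = [13, 8]

[13, 8]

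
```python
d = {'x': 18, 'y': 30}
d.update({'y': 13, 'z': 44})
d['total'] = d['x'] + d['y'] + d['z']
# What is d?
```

After line 1: d = {'x': 18, 'y': 30}
After line 2 (y overwritten, z added): d = {'x': 18, 'y': 13, 'z': 44}
After line 3 (total = 18 + 13 + 44 = 75): d = {'x': 18, 'y': 13, 'z': 44, 'total': 75}

{'x': 18, 'y': 13, 'z': 44, 'total': 75}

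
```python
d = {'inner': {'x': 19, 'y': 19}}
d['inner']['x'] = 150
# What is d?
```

After line 1: d = {'inner': {'x': 19, 'y': 19}}
After line 2 (inner x overwritten): d = {'inner': {'x': 150, 'y': 19}}

{'inner': {'x': 150, 'y': 19}}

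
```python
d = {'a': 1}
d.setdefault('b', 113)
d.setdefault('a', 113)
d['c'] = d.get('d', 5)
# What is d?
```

After line 1: d = {'a': 1}
After line 2 (setdefault adds 'b'=113): d = {'a': 1, 'b': 113}
After line 3 (setdefault 'a' no-op, already exists): d = {'a': 1, 'b': 113}
After line 4 (get('d', 5) returns default since 'd' not in d): d = {'a': 1, 'b': 113, 'c': 5}

{'a': 1, 'b': 113, 'c': 5}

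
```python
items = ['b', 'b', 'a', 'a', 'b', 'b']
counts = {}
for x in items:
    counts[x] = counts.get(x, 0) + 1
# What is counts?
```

Initial: counts = {}, items = ['b', 'b', 'a', 'a', 'b', 'b']
See 'b': counts = {'b': 1}
See 'b': counts = {'b': 2}
See 'a': counts = {'b': 2, 'a': 1}
See 'a': counts = {'b': 2, 'a': 2}
See 'b': counts = {'b': 3, 'a': 2}
See 'b': counts = {'b': 4, 'a': 2}

{'b': 4, 'a': 2}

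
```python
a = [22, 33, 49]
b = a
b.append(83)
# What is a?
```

After line 1: a = [22, 33, 49]
After line 2 (b = a is an alias, same object): a = [22, 33, 49], b = [22, 33, 49]
After line 3 (b.append mutates the shared list): a = [22, 33, 49, 83], b = [22, 33, 49, 83]

[22, 33, 49, 83]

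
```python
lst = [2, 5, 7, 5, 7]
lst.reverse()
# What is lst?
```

[7, 5, 7, 5, 2]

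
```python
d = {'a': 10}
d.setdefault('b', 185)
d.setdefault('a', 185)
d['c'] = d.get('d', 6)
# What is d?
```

After line 1: d = {'a': 10}
After line 2 (setdefault adds 'b'=185): d = {'a': 10, 'b': 185}
After line 3 (setdefault 'a' no-op, already exists): d = {'a': 10, 'b': 185}
After line 4 (get('d', 6) returns default since 'd' not in d): d = {'a': 10, 'b': 185, 'c': 6}

{'a': 10, 'b': 185, 'c': 6}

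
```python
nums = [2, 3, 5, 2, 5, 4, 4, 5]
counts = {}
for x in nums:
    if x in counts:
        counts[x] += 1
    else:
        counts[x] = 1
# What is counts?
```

Initial: counts = {}, nums = [2, 3, 5, 2, 5, 4, 4, 5]
See 2: counts = {2: 1}
See 3: counts = {2: 1, 3: 1}
See 5: counts = {2: 1, 3: 1, 5: 1}
See 2: counts = {2: 2, 3: 1, 5: 1}
See 5: counts = {2: 2, 3: 1, 5: 2}
See 4: counts = {2: 2, 3: 1, 5: 2, 4: 1}
See 4: counts = {2: 2, 3: 1, 5: 2, 4: 2}
See 5: counts = {2: 2, 3: 1, 5: 3, 4: 2}

{2: 2, 3: 1, 5: 3, 4: 2}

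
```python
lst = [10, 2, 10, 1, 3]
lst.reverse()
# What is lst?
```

[3, 1, 10, 2, 10]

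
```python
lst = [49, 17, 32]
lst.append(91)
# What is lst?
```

[49, 17, 32, 91]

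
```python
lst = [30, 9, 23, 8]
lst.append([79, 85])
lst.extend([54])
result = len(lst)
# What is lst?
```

After line 1: lst = [30, 9, 23, 8]
After line 2 (append adds [79, 85] as single element): lst = [30, 9, 23, 8, [79, 85]]
After line 3 (extend unpacks [54], adds 54): lst = [30, 9, 23, 8, [79, 85], 54]
After line 4: result = len(lst) = 6

[30, 9, 23, 8, [79, 85], 54]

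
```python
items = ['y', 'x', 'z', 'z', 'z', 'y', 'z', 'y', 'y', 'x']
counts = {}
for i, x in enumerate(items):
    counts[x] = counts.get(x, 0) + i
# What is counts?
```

Initial: counts = {}, items = ['y', 'x', 'z', 'z', 'z', 'y', 'z', 'y', 'y', 'x']
i=0, x='y': counts = {'y': 0}
i=1, x='x': counts = {'y': 0, 'x': 1}
i=2, x='z': counts = {'y': 0, 'x': 1, 'z': 2}
i=3, x='z': counts = {'y': 0, 'x': 1, 'z': 5}
i=4, x='z': counts = {'y': 0, 'x': 1, 'z': 9}
i=5, x='y': counts = {'y': 5, 'x': 1, 'z': 9}
i=6, x='z': counts = {'y': 5, 'x': 1, 'z': 15}
i=7, x='y': counts = {'y': 12, 'x': 1, 'z': 15}
i=8, x='y': counts = {'y': 20, 'x': 1, 'z': 15}
i=9, x='x': counts = {'y': 20, 'x': 10, 'z': 15}

{'y': 20, 'x': 10, 'z': 15}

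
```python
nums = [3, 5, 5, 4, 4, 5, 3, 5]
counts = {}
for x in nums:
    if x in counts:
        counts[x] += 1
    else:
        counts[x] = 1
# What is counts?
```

Initial: counts = {}, nums = [3, 5, 5, 4, 4, 5, 3, 5]
See 3: counts = {3: 1}
See 5: counts = {3: 1, 5: 1}
See 5: counts = {3: 1, 5: 2}
See 4: counts = {3: 1, 5: 2, 4: 1}
See 4: counts = {3: 1, 5: 2, 4: 2}
See 5: counts = {3: 1, 5: 3, 4: 2}
See 3: counts = {3: 2, 5: 3, 4: 2}
See 5: counts = {3: 2, 5: 4, 4: 2}

{3: 2, 5: 4, 4: 2}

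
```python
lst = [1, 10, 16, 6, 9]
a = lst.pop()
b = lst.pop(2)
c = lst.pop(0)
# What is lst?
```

After line 1: lst = [1, 10, 16, 6, 9]
After line 2 (pop() -> a = 9): lst = [1, 10, 16, 6]
After line 3 (pop(2) -> b = 16): lst = [1, 10, 6]
After line 4 (pop(0) -> c = 1): lst = [10, 6]

[10, 6]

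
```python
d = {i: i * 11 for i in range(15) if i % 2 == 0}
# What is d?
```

{0: 0, 2: 22, 4: 44, 6: 66, 8: 88, 10: 110, 12: 132, 14: 154}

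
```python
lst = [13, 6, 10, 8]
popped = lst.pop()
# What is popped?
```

8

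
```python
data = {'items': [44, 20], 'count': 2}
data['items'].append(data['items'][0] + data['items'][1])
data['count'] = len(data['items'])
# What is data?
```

After line 1: data = {'items': [44, 20], 'count': 2}
After line 2 (append 44 + 20 = 64): data = {'items': [44, 20, 64], 'count': 2}
After line 3 (count = len(items) = 3): data = {'items': [44, 20, 64], 'count': 3}

{'items': [44, 20, 64], 'count': 3}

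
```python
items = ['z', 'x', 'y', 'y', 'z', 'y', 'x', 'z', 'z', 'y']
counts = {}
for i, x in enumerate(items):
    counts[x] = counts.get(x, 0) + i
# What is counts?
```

Initial: counts = {}, items = ['z', 'x', 'y', 'y', 'z', 'y', 'x', 'z', 'z', 'y']
i=0, x='z': counts = {'z': 0}
i=1, x='x': counts = {'z': 0, 'x': 1}
i=2, x='y': counts = {'z': 0, 'x': 1, 'y': 2}
i=3, x='y': counts = {'z': 0, 'x': 1, 'y': 5}
i=4, x='z': counts = {'z': 4, 'x': 1, 'y': 5}
i=5, x='y': counts = {'z': 4, 'x': 1, 'y': 10}
i=6, x='x': counts = {'z': 4, 'x': 7, 'y': 10}
i=7, x='z': counts = {'z': 11, 'x': 7, 'y': 10}
i=8, x='z': counts = {'z': 19, 'x': 7, 'y': 10}
i=9, x='y': counts = {'z': 19, 'x': 7, 'y': 19}

{'z': 19, 'x': 7, 'y': 19}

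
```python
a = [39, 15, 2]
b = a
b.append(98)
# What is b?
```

After line 1: a = [39, 15, 2]
After line 2 (b = a is an alias, same object): a = [39, 15, 2], b = [39, 15, 2]
After line 3 (b.append mutates the shared list): a = [39, 15, 2, 98], b = [39, 15, 2, 98]

[39, 15, 2, 98]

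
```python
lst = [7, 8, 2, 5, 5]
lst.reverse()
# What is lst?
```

[5, 5, 2, 8, 7]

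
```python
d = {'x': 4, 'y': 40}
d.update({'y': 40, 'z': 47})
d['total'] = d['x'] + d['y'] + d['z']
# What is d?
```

After line 1: d = {'x': 4, 'y': 40}
After line 2 (y overwritten, z added): d = {'x': 4, 'y': 40, 'z': 47}
After line 3 (total = 4 + 40 + 47 = 91): d = {'x': 4, 'y': 40, 'z': 47, 'total': 91}

{'x': 4, 'y': 40, 'z': 47, 'total': 91}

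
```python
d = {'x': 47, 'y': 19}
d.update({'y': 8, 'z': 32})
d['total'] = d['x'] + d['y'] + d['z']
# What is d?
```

After line 1: d = {'x': 47, 'y': 19}
After line 2 (y overwritten, z added): d = {'x': 47, 'y': 8, 'z': 32}
After line 3 (total = 47 + 8 + 32 = 87): d = {'x': 47, 'y': 8, 'z': 32, 'total': 87}

{'x': 47, 'y': 8, 'z': 32, 'total': 87}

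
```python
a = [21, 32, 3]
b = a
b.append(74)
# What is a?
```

After line 1: a = [21, 32, 3]
After line 2 (b = a is an alias, same object): a = [21, 32, 3], b = [21, 32, 3]
After line 3 (b.append mutates the shared list): a = [21, 32, 3, 74], b = [21, 32, 3, 74]

[21, 32, 3, 74]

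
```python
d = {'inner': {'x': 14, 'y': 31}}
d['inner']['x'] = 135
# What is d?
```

After line 1: d = {'inner': {'x': 14, 'y': 31}}
After line 2 (inner x overwritten): d = {'inner': {'x': 135, 'y': 31}}

{'inner': {'x': 135, 'y': 31}}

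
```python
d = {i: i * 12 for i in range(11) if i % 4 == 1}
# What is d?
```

{1: 12, 5: 60, 9: 108}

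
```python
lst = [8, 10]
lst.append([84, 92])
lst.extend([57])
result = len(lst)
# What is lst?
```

After line 1: lst = [8, 10]
After line 2 (append adds [84, 92] as single element): lst = [8, 10, [84, 92]]
After line 3 (extend unpacks [57], adds 57): lst = [8, 10, [84, 92], 57]
After line 4: result = len(lst) = 4

[8, 10, [84, 92], 57]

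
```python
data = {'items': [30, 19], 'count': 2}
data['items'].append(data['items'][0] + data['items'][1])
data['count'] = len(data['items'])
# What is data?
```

After line 1: data = {'items': [30, 19], 'count': 2}
After line 2 (append 30 + 19 = 49): data = {'items': [30, 19, 49], 'count': 2}
After line 3 (count = len(items) = 3): data = {'items': [30, 19, 49], 'count': 3}

{'items': [30, 19, 49], 'count': 3}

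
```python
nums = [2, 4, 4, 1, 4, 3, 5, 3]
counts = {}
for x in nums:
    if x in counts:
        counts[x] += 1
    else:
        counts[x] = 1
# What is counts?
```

Initial: counts = {}, nums = [2, 4, 4, 1, 4, 3, 5, 3]
See 2: counts = {2: 1}
See 4: counts = {2: 1, 4: 1}
See 4: counts = {2: 1, 4: 2}
See 1: counts = {2: 1, 4: 2, 1: 1}
See 4: counts = {2: 1, 4: 3, 1: 1}
See 3: counts = {2: 1, 4: 3, 1: 1, 3: 1}
See 5: counts = {2: 1, 4: 3, 1: 1, 3: 1, 5: 1}
See 3: counts = {2: 1, 4: 3, 1: 1, 3: 2, 5: 1}

{2: 1, 4: 3, 1: 1, 3: 2, 5: 1}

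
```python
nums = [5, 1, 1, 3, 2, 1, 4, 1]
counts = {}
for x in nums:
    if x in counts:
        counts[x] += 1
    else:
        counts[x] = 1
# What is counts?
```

Initial: counts = {}, nums = [5, 1, 1, 3, 2, 1, 4, 1]
See 5: counts = {5: 1}
See 1: counts = {5: 1, 1: 1}
See 1: counts = {5: 1, 1: 2}
See 3: counts = {5: 1, 1: 2, 3: 1}
See 2: counts = {5: 1, 1: 2, 3: 1, 2: 1}
See 1: counts = {5: 1, 1: 3, 3: 1, 2: 1}
See 4: counts = {5: 1, 1: 3, 3: 1, 2: 1, 4: 1}
See 1: counts = {5: 1, 1: 4, 3: 1, 2: 1, 4: 1}

{5: 1, 1: 4, 3: 1, 2: 1, 4: 1}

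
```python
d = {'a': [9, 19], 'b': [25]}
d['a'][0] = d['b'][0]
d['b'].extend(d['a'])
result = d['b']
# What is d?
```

After line 1: d = {'a': [9, 19], 'b': [25]}
After line 2 (a[0] = b[0] = 25): d = {'a': [25, 19], 'b': [25]}
After line 3 (b.extend(a) appends [25, 19]): d = {'a': [25, 19], 'b': [25, 25, 19]}
After line 4: result = d['b'] = [25, 25, 19]

{'a': [25, 19], 'b': [25, 25, 19]}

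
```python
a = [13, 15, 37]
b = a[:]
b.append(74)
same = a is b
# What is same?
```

After line 1: a = [13, 15, 37]
After line 2 (b = a[:] is a shallow copy, new object): a = [13, 15, 37], b = [13, 15, 37]
After line 3 (append only mutates b): a = [13, 15, 37], b = [13, 15, 37, 74]
After line 4 (same = a is b; different objects -> False): same = False

False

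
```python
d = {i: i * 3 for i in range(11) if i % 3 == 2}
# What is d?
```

{2: 6, 5: 15, 8: 24}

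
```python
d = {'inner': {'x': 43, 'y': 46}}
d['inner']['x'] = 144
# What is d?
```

After line 1: d = {'inner': {'x': 43, 'y': 46}}
After line 2 (inner x overwritten): d = {'inner': {'x': 144, 'y': 46}}

{'inner': {'x': 144, 'y': 46}}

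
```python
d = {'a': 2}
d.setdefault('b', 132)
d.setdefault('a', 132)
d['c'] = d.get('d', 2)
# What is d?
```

After line 1: d = {'a': 2}
After line 2 (setdefault adds 'b'=132): d = {'a': 2, 'b': 132}
After line 3 (setdefault 'a' no-op, already exists): d = {'a': 2, 'b': 132}
After line 4 (get('d', 2) returns default since 'd' not in d): d = {'a': 2, 'b': 132, 'c': 2}

{'a': 2, 'b': 132, 'c': 2}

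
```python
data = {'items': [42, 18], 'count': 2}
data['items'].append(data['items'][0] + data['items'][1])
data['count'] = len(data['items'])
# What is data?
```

After line 1: data = {'items': [42, 18], 'count': 2}
After line 2 (append 42 + 18 = 60): data = {'items': [42, 18, 60], 'count': 2}
After line 3 (count = len(items) = 3): data = {'items': [42, 18, 60], 'count': 3}

{'items': [42, 18, 60], 'count': 3}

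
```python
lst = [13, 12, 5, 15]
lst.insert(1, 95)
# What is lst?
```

[13, 95, 12, 5, 15]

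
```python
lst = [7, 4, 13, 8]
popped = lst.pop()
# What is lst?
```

[7, 4, 13]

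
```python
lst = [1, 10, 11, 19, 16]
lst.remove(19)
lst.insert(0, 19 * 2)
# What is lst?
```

After line 1: lst = [1, 10, 11, 19, 16]
After line 2 (remove first 19): lst = [1, 10, 11, 16]
After line 3 (insert 38 at index 0): lst = [38, 1, 10, 11, 16]

[38, 1, 10, 11, 16]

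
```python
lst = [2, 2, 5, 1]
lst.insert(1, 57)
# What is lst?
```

[2, 57, 2, 5, 1]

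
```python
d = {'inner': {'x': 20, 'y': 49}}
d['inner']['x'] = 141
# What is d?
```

After line 1: d = {'inner': {'x': 20, 'y': 49}}
After line 2 (inner x overwritten): d = {'inner': {'x': 141, 'y': 49}}

{'inner': {'x': 141, 'y': 49}}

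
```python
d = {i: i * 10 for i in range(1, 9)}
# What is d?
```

{1: 10, 2: 20, 3: 30, 4: 40, 5: 50, 6: 60, 7: 70, 8: 80}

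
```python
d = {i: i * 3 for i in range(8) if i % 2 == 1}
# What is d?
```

{1: 3, 3: 9, 5: 15, 7: 21}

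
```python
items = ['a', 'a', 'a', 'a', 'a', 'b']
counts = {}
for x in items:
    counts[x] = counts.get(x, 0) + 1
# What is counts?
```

Initial: counts = {}, items = ['a', 'a', 'a', 'a', 'a', 'b']
See 'a': counts = {'a': 1}
See 'a': counts = {'a': 2}
See 'a': counts = {'a': 3}
See 'a': counts = {'a': 4}
See 'a': counts = {'a': 5}
See 'b': counts = {'a': 5, 'b': 1}

{'a': 5, 'b': 1}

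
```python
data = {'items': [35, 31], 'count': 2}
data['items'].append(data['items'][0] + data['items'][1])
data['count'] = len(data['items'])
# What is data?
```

After line 1: data = {'items': [35, 31], 'count': 2}
After line 2 (append 35 + 31 = 66): data = {'items': [35, 31, 66], 'count': 2}
After line 3 (count = len(items) = 3): data = {'items': [35, 31, 66], 'count': 3}

{'items': [35, 31, 66], 'count': 3}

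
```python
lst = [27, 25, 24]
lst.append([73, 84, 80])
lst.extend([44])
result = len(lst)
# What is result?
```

After line 1: lst = [27, 25, 24]
After line 2 (append adds [73, 84, 80] as single element): lst = [27, 25, 24, [73, 84, 80]]
After line 3 (extend unpacks [44], adds 44): lst = [27, 25, 24, [73, 84, 80], 44]
After line 4: result = len(lst) = 5

5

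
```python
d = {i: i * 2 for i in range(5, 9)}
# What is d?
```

{5: 10, 6: 12, 7: 14, 8: 16}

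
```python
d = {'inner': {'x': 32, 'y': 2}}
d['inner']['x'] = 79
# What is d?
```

After line 1: d = {'inner': {'x': 32, 'y': 2}}
After line 2 (inner x overwritten): d = {'inner': {'x': 79, 'y': 2}}

{'inner': {'x': 79, 'y': 2}}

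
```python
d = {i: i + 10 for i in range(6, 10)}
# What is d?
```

{6: 16, 7: 17, 8: 18, 9: 19}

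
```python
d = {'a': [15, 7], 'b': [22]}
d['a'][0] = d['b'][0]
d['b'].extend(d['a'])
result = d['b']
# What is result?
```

After line 1: d = {'a': [15, 7], 'b': [22]}
After line 2 (a[0] = b[0] = 22): d = {'a': [22, 7], 'b': [22]}
After line 3 (b.extend(a) appends [22, 7]): d = {'a': [22, 7], 'b': [22, 22, 7]}
After line 4: result = d['b'] = [22, 22, 7]

[22, 22, 7]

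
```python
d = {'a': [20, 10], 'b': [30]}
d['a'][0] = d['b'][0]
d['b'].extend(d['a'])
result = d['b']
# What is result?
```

After line 1: d = {'a': [20, 10], 'b': [30]}
After line 2 (a[0] = b[0] = 30): d = {'a': [30, 10], 'b': [30]}
After line 3 (b.extend(a) appends [30, 10]): d = {'a': [30, 10], 'b': [30, 30, 10]}
After line 4: result = d['b'] = [30, 30, 10]

[30, 30, 10]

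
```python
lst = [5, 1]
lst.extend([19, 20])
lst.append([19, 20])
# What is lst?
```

After line 1: lst = [5, 1]
After line 2 (extend unpacks [19, 20]): lst = [5, 1, 19, 20]
After line 3 (append adds [19, 20] as single element): lst = [5, 1, 19, 20, [19, 20]]

[5, 1, 19, 20, [19, 20]]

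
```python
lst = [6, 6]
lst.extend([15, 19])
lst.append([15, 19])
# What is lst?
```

After line 1: lst = [6, 6]
After line 2 (extend unpacks [15, 19]): lst = [6, 6, 15, 19]
After line 3 (append adds [15, 19] as single element): lst = [6, 6, 15, 19, [15, 19]]

[6, 6, 15, 19, [15, 19]]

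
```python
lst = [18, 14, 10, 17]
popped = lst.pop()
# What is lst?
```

[18, 14, 10]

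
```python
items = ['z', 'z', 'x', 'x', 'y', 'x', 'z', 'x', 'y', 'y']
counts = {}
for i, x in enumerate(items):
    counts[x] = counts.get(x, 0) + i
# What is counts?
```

Initial: counts = {}, items = ['z', 'z', 'x', 'x', 'y', 'x', 'z', 'x', 'y', 'y']
i=0, x='z': counts = {'z': 0}
i=1, x='z': counts = {'z': 1}
i=2, x='x': counts = {'z': 1, 'x': 2}
i=3, x='x': counts = {'z': 1, 'x': 5}
i=4, x='y': counts = {'z': 1, 'x': 5, 'y': 4}
i=5, x='x': counts = {'z': 1, 'x': 10, 'y': 4}
i=6, x='z': counts = {'z': 7, 'x': 10, 'y': 4}
i=7, x='x': counts = {'z': 7, 'x': 17, 'y': 4}
i=8, x='y': counts = {'z': 7, 'x': 17, 'y': 12}
i=9, x='y': counts = {'z': 7, 'x': 17, 'y': 21}

{'z': 7, 'x': 17, 'y': 21}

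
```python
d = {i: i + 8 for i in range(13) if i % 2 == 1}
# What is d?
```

{1: 9, 3: 11, 5: 13, 7: 15, 9: 17, 11: 19}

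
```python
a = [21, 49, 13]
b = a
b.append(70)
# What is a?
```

After line 1: a = [21, 49, 13]
After line 2 (b = a is an alias, same object): a = [21, 49, 13], b = [21, 49, 13]
After line 3 (b.append mutates the shared list): a = [21, 49, 13, 70], b = [21, 49, 13, 70]

[21, 49, 13, 70]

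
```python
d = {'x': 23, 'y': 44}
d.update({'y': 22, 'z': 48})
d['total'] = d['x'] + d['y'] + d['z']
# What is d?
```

After line 1: d = {'x': 23, 'y': 44}
After line 2 (y overwritten, z added): d = {'x': 23, 'y': 22, 'z': 48}
After line 3 (total = 23 + 22 + 48 = 93): d = {'x': 23, 'y': 22, 'z': 48, 'total': 93}

{'x': 23, 'y': 22, 'z': 48, 'total': 93}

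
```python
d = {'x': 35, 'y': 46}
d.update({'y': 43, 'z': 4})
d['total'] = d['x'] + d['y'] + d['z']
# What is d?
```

After line 1: d = {'x': 35, 'y': 46}
After line 2 (y overwritten, z added): d = {'x': 35, 'y': 43, 'z': 4}
After line 3 (total = 35 + 43 + 4 = 82): d = {'x': 35, 'y': 43, 'z': 4, 'total': 82}

{'x': 35, 'y': 43, 'z': 4, 'total': 82}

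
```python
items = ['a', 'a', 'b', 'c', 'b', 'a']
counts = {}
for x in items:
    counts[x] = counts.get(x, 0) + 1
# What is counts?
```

Initial: counts = {}, items = ['a', 'a', 'b', 'c', 'b', 'a']
See 'a': counts = {'a': 1}
See 'a': counts = {'a': 2}
See 'b': counts = {'a': 2, 'b': 1}
See 'c': counts = {'a': 2, 'b': 1, 'c': 1}
See 'b': counts = {'a': 2, 'b': 2, 'c': 1}
See 'a': counts = {'a': 3, 'b': 2, 'c': 1}

{'a': 3, 'b': 2, 'c': 1}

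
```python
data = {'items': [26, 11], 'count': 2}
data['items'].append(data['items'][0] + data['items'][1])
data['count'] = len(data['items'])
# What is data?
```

After line 1: data = {'items': [26, 11], 'count': 2}
After line 2 (append 26 + 11 = 37): data = {'items': [26, 11, 37], 'count': 2}
After line 3 (count = len(items) = 3): data = {'items': [26, 11, 37], 'count': 3}

{'items': [26, 11, 37], 'count': 3}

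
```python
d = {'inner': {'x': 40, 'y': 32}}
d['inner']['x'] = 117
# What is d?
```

After line 1: d = {'inner': {'x': 40, 'y': 32}}
After line 2 (inner x overwritten): d = {'inner': {'x': 117, 'y': 32}}

{'inner': {'x': 117, 'y': 32}}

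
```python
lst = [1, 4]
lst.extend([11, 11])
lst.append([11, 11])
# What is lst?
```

After line 1: lst = [1, 4]
After line 2 (extend unpacks [11, 11]): lst = [1, 4, 11, 11]
After line 3 (append adds [11, 11] as single element): lst = [1, 4, 11, 11, [11, 11]]

[1, 4, 11, 11, [11, 11]]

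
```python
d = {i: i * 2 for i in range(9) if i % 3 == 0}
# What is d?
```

{0: 0, 3: 6, 6: 12}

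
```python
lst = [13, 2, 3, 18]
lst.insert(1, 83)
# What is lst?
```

[13, 83, 2, 3, 18]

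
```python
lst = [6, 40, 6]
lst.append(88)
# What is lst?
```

[6, 40, 6, 88]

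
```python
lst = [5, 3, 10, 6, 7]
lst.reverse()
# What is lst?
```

[7, 6, 10, 3, 5]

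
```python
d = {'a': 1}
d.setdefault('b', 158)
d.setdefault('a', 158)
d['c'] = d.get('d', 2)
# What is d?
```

After line 1: d = {'a': 1}
After line 2 (setdefault adds 'b'=158): d = {'a': 1, 'b': 158}
After line 3 (setdefault 'a' no-op, already exists): d = {'a': 1, 'b': 158}
After line 4 (get('d', 2) returns default since 'd' not in d): d = {'a': 1, 'b': 158, 'c': 2}

{'a': 1, 'b': 158, 'c': 2}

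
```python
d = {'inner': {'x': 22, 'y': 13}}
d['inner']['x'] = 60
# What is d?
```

After line 1: d = {'inner': {'x': 22, 'y': 13}}
After line 2 (inner x overwritten): d = {'inner': {'x': 60, 'y': 13}}

{'inner': {'x': 60, 'y': 13}}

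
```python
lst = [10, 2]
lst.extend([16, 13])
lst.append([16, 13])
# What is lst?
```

After line 1: lst = [10, 2]
After line 2 (extend unpacks [16, 13]): lst = [10, 2, 16, 13]
After line 3 (append adds [16, 13] as single element): lst = [10, 2, 16, 13, [16, 13]]

[10, 2, 16, 13, [16, 13]]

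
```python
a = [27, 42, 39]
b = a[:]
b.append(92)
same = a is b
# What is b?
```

After line 1: a = [27, 42, 39]
After line 2 (b = a[:] is a shallow copy, new object): a = [27, 42, 39], b = [27, 42, 39]
After line 3 (append only mutates b): a = [27, 42, 39], b = [27, 42, 39, 92]
After line 4 (same = a is b; different objects -> False): same = False

[27, 42, 39, 92]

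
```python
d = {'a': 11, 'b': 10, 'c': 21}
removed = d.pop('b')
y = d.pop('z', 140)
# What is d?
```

After line 1: d = {'a': 11, 'b': 10, 'c': 21}
After line 2 (pop 'b' returns 10): d = {'a': 11, 'c': 21}, removed = 10
After line 3 (pop 'z' missing, returns default 140): d = {'a': 11, 'c': 21}, y = 140

{'a': 11, 'c': 21}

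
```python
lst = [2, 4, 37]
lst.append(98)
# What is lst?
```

[2, 4, 37, 98]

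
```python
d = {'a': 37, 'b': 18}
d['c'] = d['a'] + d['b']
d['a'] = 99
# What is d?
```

After line 1: d = {'a': 37, 'b': 18}
After line 2 (d['c'] = 37 + 18): d = {'a': 37, 'b': 18, 'c': 55}
After line 3: d = {'a': 99, 'b': 18, 'c': 55}

{'a': 99, 'b': 18, 'c': 55}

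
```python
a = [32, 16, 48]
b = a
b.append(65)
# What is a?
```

After line 1: a = [32, 16, 48]
After line 2 (b = a is an alias, same object): a = [32, 16, 48], b = [32, 16, 48]
After line 3 (b.append mutates the shared list): a = [32, 16, 48, 65], b = [32, 16, 48, 65]

[32, 16, 48, 65]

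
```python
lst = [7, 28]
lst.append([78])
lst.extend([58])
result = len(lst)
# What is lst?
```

After line 1: lst = [7, 28]
After line 2 (append adds [78] as single element): lst = [7, 28, [78]]
After line 3 (extend unpacks [58], adds 58): lst = [7, 28, [78], 58]
After line 4: result = len(lst) = 4

[7, 28, [78], 58]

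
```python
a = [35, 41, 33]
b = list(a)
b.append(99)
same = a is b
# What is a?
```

After line 1: a = [35, 41, 33]
After line 2 (b = list(a) is a shallow copy, new object): a = [35, 41, 33], b = [35, 41, 33]
After line 3 (append only mutates b): a = [35, 41, 33], b = [35, 41, 33, 99]
After line 4 (same = a is b; different objects -> False): same = False

[35, 41, 33]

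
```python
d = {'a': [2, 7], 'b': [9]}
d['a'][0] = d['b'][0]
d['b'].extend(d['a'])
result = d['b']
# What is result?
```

After line 1: d = {'a': [2, 7], 'b': [9]}
After line 2 (a[0] = b[0] = 9): d = {'a': [9, 7], 'b': [9]}
After line 3 (b.extend(a) appends [9, 7]): d = {'a': [9, 7], 'b': [9, 9, 7]}
After line 4: result = d['b'] = [9, 9, 7]

[9, 9, 7]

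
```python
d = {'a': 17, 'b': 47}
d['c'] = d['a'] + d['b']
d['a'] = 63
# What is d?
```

After line 1: d = {'a': 17, 'b': 47}
After line 2 (d['c'] = 17 + 47): d = {'a': 17, 'b': 47, 'c': 64}
After line 3: d = {'a': 63, 'b': 47, 'c': 64}

{'a': 63, 'b': 47, 'c': 64}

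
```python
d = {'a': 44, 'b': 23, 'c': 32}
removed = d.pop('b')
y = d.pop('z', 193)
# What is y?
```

After line 1: d = {'a': 44, 'b': 23, 'c': 32}
After line 2 (pop 'b' returns 23): d = {'a': 44, 'c': 32}, removed = 23
After line 3 (pop 'z' missing, returns default 193): d = {'a': 44, 'c': 32}, y = 193

193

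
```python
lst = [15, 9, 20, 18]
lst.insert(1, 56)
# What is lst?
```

[15, 56, 9, 20, 18]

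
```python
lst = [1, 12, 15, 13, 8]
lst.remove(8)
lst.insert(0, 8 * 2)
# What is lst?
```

After line 1: lst = [1, 12, 15, 13, 8]
After line 2 (remove first 8): lst = [1, 12, 15, 13]
After line 3 (insert 16 at index 0): lst = [16, 1, 12, 15, 13]

[16, 1, 12, 15, 13]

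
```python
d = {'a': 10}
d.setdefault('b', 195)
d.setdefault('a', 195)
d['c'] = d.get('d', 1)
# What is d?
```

After line 1: d = {'a': 10}
After line 2 (setdefault adds 'b'=195): d = {'a': 10, 'b': 195}
After line 3 (setdefault 'a' no-op, already exists): d = {'a': 10, 'b': 195}
After line 4 (get('d', 1) returns default since 'd' not in d): d = {'a': 10, 'b': 195, 'c': 1}

{'a': 10, 'b': 195, 'c': 1}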